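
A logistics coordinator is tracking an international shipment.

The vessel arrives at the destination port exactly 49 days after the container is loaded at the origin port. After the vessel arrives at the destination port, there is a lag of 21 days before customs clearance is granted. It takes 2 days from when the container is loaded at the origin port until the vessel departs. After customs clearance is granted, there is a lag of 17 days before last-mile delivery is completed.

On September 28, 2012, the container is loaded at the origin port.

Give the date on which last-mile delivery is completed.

The container is loaded at the origin port: Sep 28, 2012.
The vessel arrives at the destination port: Sep 28, 2012 + 49 days = Nov 16, 2012.
Customs clearance is granted: Nov 16, 2012 + 21 days = Dec 7, 2012.
Last-mile delivery is completed: Dec 7, 2012 + 17 days = Dec 24, 2012.

December 24, 2012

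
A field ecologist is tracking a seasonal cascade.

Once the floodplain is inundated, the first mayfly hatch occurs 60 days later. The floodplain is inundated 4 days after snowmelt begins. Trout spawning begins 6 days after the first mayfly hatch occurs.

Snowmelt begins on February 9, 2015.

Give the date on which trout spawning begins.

April 20, 2015

Snowmelt begins: Feb 9, 2015.
The floodplain is inundated: Feb 9, 2015 + 4 days = Feb 13, 2015.
The first mayfly hatch occurs: Feb 13, 2015 + 60 days = Apr 14, 2015.
Trout spawning begins: Apr 14, 2015 + 6 days = Apr 20, 2015.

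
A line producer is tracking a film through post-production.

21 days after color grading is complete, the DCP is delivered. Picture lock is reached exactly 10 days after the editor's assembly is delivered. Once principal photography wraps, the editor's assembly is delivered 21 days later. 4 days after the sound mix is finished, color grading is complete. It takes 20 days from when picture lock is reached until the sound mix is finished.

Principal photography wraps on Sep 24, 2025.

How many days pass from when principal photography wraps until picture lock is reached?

31 days

Causal path: principal photography wraps → the editor's assembly is delivered → picture lock is reached.
Total delay along the path: 21 + 10 = 31 days.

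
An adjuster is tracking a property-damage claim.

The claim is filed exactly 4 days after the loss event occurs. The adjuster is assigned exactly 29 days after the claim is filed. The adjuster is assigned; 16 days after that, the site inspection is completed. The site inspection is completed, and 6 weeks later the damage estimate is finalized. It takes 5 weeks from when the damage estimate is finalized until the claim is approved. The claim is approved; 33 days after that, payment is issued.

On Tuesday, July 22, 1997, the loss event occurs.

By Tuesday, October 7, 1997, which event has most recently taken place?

The loss event occurs: Jul 22, 1997.
The claim is filed: Jul 22, 1997 + 4 days = Jul 26, 1997.
The adjuster is assigned: Jul 26, 1997 + 29 days = Aug 24, 1997.
The site inspection is completed: Aug 24, 1997 + 16 days = Sep 9, 1997.
The damage estimate is finalized: Sep 9, 1997 + 6 weeks = Oct 21, 1997.
The claim is approved: Oct 21, 1997 + 5 weeks = Nov 25, 1997.
Payment is issued: Nov 25, 1997 + 33 days = Dec 28, 1997.
Oct 7, 1997 falls between when the site inspection is completed (Sep 9, 1997) and when the damage estimate is finalized (Oct 21, 1997).

The site inspection is completed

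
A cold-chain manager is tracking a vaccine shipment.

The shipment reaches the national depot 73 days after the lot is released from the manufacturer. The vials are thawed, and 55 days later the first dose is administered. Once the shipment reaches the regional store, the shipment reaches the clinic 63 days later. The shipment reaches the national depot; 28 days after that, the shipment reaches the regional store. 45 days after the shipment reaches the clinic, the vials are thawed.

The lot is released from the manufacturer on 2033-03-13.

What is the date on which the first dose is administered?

The lot is released from the manufacturer: Mar 13, 2033.
The shipment reaches the national depot: Mar 13, 2033 + 73 days = May 25, 2033.
The shipment reaches the regional store: May 25, 2033 + 28 days = Jun 22, 2033.
The shipment reaches the clinic: Jun 22, 2033 + 63 days = Aug 24, 2033.
The vials are thawed: Aug 24, 2033 + 45 days = Oct 8, 2033.
The first dose is administered: Oct 8, 2033 + 55 days = Dec 2, 2033.

2033-12-02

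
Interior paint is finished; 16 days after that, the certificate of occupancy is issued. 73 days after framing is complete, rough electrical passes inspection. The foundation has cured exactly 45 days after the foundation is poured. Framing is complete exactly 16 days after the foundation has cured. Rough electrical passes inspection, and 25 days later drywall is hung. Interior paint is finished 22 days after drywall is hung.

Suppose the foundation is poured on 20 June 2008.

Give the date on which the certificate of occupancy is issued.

3 January 2009

The foundation is poured: Jun 20, 2008.
The foundation has cured: Jun 20, 2008 + 45 days = Aug 4, 2008.
Framing is complete: Aug 4, 2008 + 16 days = Aug 20, 2008.
Rough electrical passes inspection: Aug 20, 2008 + 73 days = Nov 1, 2008.
Drywall is hung: Nov 1, 2008 + 25 days = Nov 26, 2008.
Interior paint is finished: Nov 26, 2008 + 22 days = Dec 18, 2008.
The certificate of occupancy is issued: Dec 18, 2008 + 16 days = Jan 3, 2009.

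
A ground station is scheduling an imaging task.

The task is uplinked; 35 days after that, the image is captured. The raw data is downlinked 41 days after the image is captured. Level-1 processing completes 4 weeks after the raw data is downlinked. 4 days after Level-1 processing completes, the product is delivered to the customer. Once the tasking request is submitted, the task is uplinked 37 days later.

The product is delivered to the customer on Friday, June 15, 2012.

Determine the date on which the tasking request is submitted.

Sunday, January 22, 2012

The product is delivered to the customer: Jun 15, 2012.
Level-1 processing completes: Jun 15, 2012 − 4 days = Jun 11, 2012.
The raw data is downlinked: Jun 11, 2012 − 4 weeks = May 14, 2012.
The image is captured: May 14, 2012 − 41 days = Apr 3, 2012.
The task is uplinked: Apr 3, 2012 − 35 days = Feb 28, 2012.
The tasking request is submitted: Feb 28, 2012 − 37 days = Jan 22, 2012.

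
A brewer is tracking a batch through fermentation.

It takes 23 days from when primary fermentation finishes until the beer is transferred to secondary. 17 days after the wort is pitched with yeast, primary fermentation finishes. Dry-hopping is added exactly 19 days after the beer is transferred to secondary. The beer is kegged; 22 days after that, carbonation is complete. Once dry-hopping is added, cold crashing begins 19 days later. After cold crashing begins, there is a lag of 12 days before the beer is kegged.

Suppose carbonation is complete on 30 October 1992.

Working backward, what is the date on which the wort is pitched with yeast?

Carbonation is complete: Oct 30, 1992.
The beer is kegged: Oct 30, 1992 − 22 days = Oct 8, 1992.
Cold crashing begins: Oct 8, 1992 − 12 days = Sep 26, 1992.
Dry-hopping is added: Sep 26, 1992 − 19 days = Sep 7, 1992.
The beer is transferred to secondary: Sep 7, 1992 − 19 days = Aug 19, 1992.
Primary fermentation finishes: Aug 19, 1992 − 23 days = Jul 27, 1992.
The wort is pitched with yeast: Jul 27, 1992 − 17 days = Jul 10, 1992.

10 July 1992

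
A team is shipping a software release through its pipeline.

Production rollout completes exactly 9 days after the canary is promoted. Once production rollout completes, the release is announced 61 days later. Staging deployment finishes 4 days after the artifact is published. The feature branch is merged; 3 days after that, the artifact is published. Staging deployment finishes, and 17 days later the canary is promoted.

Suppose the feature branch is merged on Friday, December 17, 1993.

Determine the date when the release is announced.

The feature branch is merged: Dec 17, 1993.
The artifact is published: Dec 17, 1993 + 3 days = Dec 20, 1993.
Staging deployment finishes: Dec 20, 1993 + 4 days = Dec 24, 1993.
The canary is promoted: Dec 24, 1993 + 17 days = Jan 10, 1994.
Production rollout completes: Jan 10, 1994 + 9 days = Jan 19, 1994.
The release is announced: Jan 19, 1994 + 61 days = Mar 21, 1994.

Monday, March 21, 1994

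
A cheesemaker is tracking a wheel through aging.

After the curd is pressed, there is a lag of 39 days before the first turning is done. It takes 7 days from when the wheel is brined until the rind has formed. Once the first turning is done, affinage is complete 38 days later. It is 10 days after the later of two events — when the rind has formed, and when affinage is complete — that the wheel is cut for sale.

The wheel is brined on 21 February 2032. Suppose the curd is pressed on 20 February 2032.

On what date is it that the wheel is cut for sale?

The wheel is brined: Feb 21, 2032.
The rind has formed: Feb 21, 2032 + 7 days = Feb 28, 2032.
The curd is pressed: Feb 20, 2032.
The first turning is done: Feb 20, 2032 + 39 days = Mar 30, 2032.
Affinage is complete: Mar 30, 2032 + 38 days = May 7, 2032.
Both prerequisites met — the rind has formed (Feb 28, 2032), affinage is complete (May 7, 2032); the later is May 7, 2032.
The wheel is cut for sale: May 7, 2032 + 10 days = May 17, 2032.

17 May 2032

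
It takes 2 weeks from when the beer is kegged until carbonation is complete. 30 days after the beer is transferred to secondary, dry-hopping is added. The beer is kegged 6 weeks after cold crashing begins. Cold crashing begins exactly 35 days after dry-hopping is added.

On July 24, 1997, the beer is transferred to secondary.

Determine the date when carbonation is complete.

The beer is transferred to secondary: Jul 24, 1997.
Dry-hopping is added: Jul 24, 1997 + 30 days = Aug 23, 1997.
Cold crashing begins: Aug 23, 1997 + 35 days = Sep 27, 1997.
The beer is kegged: Sep 27, 1997 + 6 weeks = Nov 8, 1997.
Carbonation is complete: Nov 8, 1997 + 2 weeks = Nov 22, 1997.

November 22, 1997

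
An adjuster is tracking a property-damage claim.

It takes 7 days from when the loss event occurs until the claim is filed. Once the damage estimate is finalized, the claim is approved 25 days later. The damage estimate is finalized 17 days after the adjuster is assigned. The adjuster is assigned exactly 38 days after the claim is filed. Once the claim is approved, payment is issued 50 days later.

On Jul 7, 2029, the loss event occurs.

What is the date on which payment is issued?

The loss event occurs: Jul 7, 2029.
The claim is filed: Jul 7, 2029 + 7 days = Jul 14, 2029.
The adjuster is assigned: Jul 14, 2029 + 38 days = Aug 21, 2029.
The damage estimate is finalized: Aug 21, 2029 + 17 days = Sep 7, 2029.
The claim is approved: Sep 7, 2029 + 25 days = Oct 2, 2029.
Payment is issued: Oct 2, 2029 + 50 days = Nov 21, 2029.

Nov 21, 2029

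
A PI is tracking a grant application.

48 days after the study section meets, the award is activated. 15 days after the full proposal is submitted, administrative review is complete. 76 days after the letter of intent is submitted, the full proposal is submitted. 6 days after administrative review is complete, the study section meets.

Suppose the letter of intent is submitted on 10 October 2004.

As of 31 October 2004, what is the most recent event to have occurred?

The letter of intent is submitted: Oct 10, 2004.
The full proposal is submitted: Oct 10, 2004 + 76 days = Dec 25, 2004.
Administrative review is complete: Dec 25, 2004 + 15 days = Jan 9, 2005.
The study section meets: Jan 9, 2005 + 6 days = Jan 15, 2005.
The award is activated: Jan 15, 2005 + 48 days = Mar 4, 2005.
Oct 31, 2004 falls between when the letter of intent is submitted (Oct 10, 2004) and when the full proposal is submitted (Dec 25, 2004).

The letter of intent is submitted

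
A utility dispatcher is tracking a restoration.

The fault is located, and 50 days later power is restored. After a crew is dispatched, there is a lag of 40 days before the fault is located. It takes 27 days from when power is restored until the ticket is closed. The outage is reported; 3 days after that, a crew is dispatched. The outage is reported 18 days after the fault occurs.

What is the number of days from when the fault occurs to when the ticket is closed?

Causal path: the fault occurs → the outage is reported → a crew is dispatched → the fault is located → power is restored → the ticket is closed.
Total delay along the path: 18 + 3 + 40 + 50 + 27 = 138 days.

138 days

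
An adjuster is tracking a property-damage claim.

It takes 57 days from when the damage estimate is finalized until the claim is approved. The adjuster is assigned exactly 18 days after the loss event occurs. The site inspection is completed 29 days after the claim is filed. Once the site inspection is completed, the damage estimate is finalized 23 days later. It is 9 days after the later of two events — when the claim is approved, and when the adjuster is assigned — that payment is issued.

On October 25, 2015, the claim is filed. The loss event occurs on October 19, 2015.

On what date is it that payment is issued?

The claim is filed: Oct 25, 2015.
The site inspection is completed: Oct 25, 2015 + 29 days = Nov 23, 2015.
The damage estimate is finalized: Nov 23, 2015 + 23 days = Dec 16, 2015.
The claim is approved: Dec 16, 2015 + 57 days = Feb 11, 2016.
The loss event occurs: Oct 19, 2015.
The adjuster is assigned: Oct 19, 2015 + 18 days = Nov 6, 2015.
Both prerequisites met — the claim is approved (Feb 11, 2016), the adjuster is assigned (Nov 6, 2015); the later is Feb 11, 2016.
Payment is issued: Feb 11, 2016 + 9 days = Feb 20, 2016.

February 20, 2016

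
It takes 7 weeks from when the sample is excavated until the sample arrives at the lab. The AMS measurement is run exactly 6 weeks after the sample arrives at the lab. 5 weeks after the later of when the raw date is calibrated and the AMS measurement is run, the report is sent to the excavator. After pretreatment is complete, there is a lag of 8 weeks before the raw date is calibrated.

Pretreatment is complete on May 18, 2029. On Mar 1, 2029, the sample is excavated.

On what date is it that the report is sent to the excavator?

Pretreatment is complete: May 18, 2029.
The raw date is calibrated: May 18, 2029 + 8 weeks = Jul 13, 2029.
The sample is excavated: Mar 1, 2029.
The sample arrives at the lab: Mar 1, 2029 + 7 weeks = Apr 19, 2029.
The AMS measurement is run: Apr 19, 2029 + 6 weeks = May 31, 2029.
Both prerequisites met — the raw date is calibrated (Jul 13, 2029), the AMS measurement is run (May 31, 2029); the later is Jul 13, 2029.
The report is sent to the excavator: Jul 13, 2029 + 5 weeks = Aug 17, 2029.

Aug 17, 2029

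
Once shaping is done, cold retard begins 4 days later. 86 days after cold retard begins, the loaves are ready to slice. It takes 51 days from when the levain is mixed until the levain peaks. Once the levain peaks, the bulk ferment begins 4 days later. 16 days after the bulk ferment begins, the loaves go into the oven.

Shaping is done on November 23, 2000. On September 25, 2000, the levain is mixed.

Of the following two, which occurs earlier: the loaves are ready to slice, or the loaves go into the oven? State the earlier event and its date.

Shaping is done: Nov 23, 2000.
Cold retard begins: Nov 23, 2000 + 4 days = Nov 27, 2000.
The loaves are ready to slice: Nov 27, 2000 + 86 days = Feb 21, 2001.
The levain is mixed: Sep 25, 2000.
The levain peaks: Sep 25, 2000 + 51 days = Nov 15, 2000.
The bulk ferment begins: Nov 15, 2000 + 4 days = Nov 19, 2000.
The loaves go into the oven: Nov 19, 2000 + 16 days = Dec 5, 2000.
Comparing: the loaves are ready to slice on Feb 21, 2001 vs the loaves go into the oven on Dec 5, 2000. Earlier: the loaves go into the oven.

The loaves go into the oven — December 5, 2000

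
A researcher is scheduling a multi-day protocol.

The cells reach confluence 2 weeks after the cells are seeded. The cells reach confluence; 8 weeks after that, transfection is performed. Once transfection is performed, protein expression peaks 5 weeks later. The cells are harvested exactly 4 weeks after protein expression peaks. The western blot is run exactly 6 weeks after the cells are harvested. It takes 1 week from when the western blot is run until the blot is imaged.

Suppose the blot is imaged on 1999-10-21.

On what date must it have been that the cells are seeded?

1999-04-22

The blot is imaged: Oct 21, 1999.
The western blot is run: Oct 21, 1999 − 1 week = Oct 14, 1999.
The cells are harvested: Oct 14, 1999 − 6 weeks = Sep 2, 1999.
Protein expression peaks: Sep 2, 1999 − 4 weeks = Aug 5, 1999.
Transfection is performed: Aug 5, 1999 − 5 weeks = Jul 1, 1999.
The cells reach confluence: Jul 1, 1999 − 8 weeks = May 6, 1999.
The cells are seeded: May 6, 1999 − 2 weeks = Apr 22, 1999.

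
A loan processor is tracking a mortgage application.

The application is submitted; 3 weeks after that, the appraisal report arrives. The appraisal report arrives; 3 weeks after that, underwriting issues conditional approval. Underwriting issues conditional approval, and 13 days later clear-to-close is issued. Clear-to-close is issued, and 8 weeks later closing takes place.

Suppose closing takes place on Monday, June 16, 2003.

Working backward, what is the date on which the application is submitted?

Closing takes place: Jun 16, 2003.
Clear-to-close is issued: Jun 16, 2003 − 8 weeks = Apr 21, 2003.
Underwriting issues conditional approval: Apr 21, 2003 − 13 days = Apr 8, 2003.
The appraisal report arrives: Apr 8, 2003 − 3 weeks = Mar 18, 2003.
The application is submitted: Mar 18, 2003 − 3 weeks = Feb 25, 2003.

Tuesday, February 25, 2003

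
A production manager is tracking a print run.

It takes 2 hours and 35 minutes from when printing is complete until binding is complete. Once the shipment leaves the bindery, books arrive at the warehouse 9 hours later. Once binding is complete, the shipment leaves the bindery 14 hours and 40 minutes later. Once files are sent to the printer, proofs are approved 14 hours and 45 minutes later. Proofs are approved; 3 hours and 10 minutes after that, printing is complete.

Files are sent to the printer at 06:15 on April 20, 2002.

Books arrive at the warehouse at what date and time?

02:25 on April 22, 2002

Files are sent to the printer: 06:15 Apr 20, 2002.
Proofs are approved: 06:15 Apr 20, 2002 + 14h45m = 21:00 Apr 20, 2002.
Printing is complete: 21:00 Apr 20, 2002 + 3h10m = 00:10 Apr 21, 2002.
Binding is complete: 00:10 Apr 21, 2002 + 2h35m = 02:45 Apr 21, 2002.
The shipment leaves the bindery: 02:45 Apr 21, 2002 + 14h40m = 17:25 Apr 21, 2002.
Books arrive at the warehouse: 17:25 Apr 21, 2002 + 9h = 02:25 Apr 22, 2002.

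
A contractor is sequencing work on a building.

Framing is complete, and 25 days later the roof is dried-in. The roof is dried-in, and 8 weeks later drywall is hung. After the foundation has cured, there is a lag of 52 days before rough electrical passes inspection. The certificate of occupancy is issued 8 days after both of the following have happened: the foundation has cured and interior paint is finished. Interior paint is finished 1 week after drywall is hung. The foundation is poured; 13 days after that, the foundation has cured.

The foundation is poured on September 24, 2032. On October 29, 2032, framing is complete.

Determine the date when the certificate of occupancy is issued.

February 2, 2033

The foundation is poured: Sep 24, 2032.
The foundation has cured: Sep 24, 2032 + 13 days = Oct 7, 2032.
Framing is complete: Oct 29, 2032.
The roof is dried-in: Oct 29, 2032 + 25 days = Nov 23, 2032.
Drywall is hung: Nov 23, 2032 + 8 weeks = Jan 18, 2033.
Interior paint is finished: Jan 18, 2033 + 1 week = Jan 25, 2033.
Both prerequisites met — the foundation has cured (Oct 7, 2032), interior paint is finished (Jan 25, 2033); the later is Jan 25, 2033.
The certificate of occupancy is issued: Jan 25, 2033 + 8 days = Feb 2, 2033.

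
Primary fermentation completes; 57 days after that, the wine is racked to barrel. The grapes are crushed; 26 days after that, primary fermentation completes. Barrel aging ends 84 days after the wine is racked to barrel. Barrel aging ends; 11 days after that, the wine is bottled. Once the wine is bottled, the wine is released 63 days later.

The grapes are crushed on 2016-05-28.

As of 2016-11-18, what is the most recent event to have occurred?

Barrel aging ends

The grapes are crushed: May 28, 2016.
Primary fermentation completes: May 28, 2016 + 26 days = Jun 23, 2016.
The wine is racked to barrel: Jun 23, 2016 + 57 days = Aug 19, 2016.
Barrel aging ends: Aug 19, 2016 + 84 days = Nov 11, 2016.
The wine is bottled: Nov 11, 2016 + 11 days = Nov 22, 2016.
The wine is released: Nov 22, 2016 + 63 days = Jan 24, 2017.
Nov 18, 2016 falls between when barrel aging ends (Nov 11, 2016) and when the wine is bottled (Nov 22, 2016).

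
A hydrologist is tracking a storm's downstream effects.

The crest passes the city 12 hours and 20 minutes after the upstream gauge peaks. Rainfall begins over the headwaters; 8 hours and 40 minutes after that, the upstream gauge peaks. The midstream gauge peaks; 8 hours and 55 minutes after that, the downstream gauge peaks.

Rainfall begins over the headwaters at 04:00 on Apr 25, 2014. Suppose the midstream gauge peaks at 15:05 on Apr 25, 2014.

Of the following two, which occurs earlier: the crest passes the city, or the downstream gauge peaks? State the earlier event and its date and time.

Rainfall begins over the headwaters: 04:00 Apr 25, 2014.
The upstream gauge peaks: 04:00 Apr 25, 2014 + 8h40m = 12:40 Apr 25, 2014.
The crest passes the city: 12:40 Apr 25, 2014 + 12h20m = 01:00 Apr 26, 2014.
The midstream gauge peaks: 15:05 Apr 25, 2014.
The downstream gauge peaks: 15:05 Apr 25, 2014 + 8h55m = 00:00 Apr 26, 2014.
Comparing: the crest passes the city at 01:00 Apr 26, 2014 vs the downstream gauge peaks at 00:00 Apr 26, 2014. Earlier: the downstream gauge peaks.

The downstream gauge peaks — 00:00 on Apr 26, 2014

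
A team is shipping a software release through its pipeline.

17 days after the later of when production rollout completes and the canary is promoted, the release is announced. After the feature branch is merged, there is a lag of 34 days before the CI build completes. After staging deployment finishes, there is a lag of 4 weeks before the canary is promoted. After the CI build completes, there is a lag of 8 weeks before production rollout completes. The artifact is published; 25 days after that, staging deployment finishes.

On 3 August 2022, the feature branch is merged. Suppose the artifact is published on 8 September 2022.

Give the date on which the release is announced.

The feature branch is merged: Aug 3, 2022.
The CI build completes: Aug 3, 2022 + 34 days = Sep 6, 2022.
Production rollout completes: Sep 6, 2022 + 8 weeks = Nov 1, 2022.
The artifact is published: Sep 8, 2022.
Staging deployment finishes: Sep 8, 2022 + 25 days = Oct 3, 2022.
The canary is promoted: Oct 3, 2022 + 4 weeks = Oct 31, 2022.
Both prerequisites met — production rollout completes (Nov 1, 2022), the canary is promoted (Oct 31, 2022); the later is Nov 1, 2022.
The release is announced: Nov 1, 2022 + 17 days = Nov 18, 2022.

18 November 2022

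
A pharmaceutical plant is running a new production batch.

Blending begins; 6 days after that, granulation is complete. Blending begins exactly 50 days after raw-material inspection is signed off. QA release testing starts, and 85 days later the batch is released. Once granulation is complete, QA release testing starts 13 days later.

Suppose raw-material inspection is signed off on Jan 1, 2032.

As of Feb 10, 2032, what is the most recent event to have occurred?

Raw-material inspection is signed off: Jan 1, 2032.
Blending begins: Jan 1, 2032 + 50 days = Feb 20, 2032.
Granulation is complete: Feb 20, 2032 + 6 days = Feb 26, 2032.
QA release testing starts: Feb 26, 2032 + 13 days = Mar 10, 2032.
The batch is released: Mar 10, 2032 + 85 days = Jun 3, 2032.
Feb 10, 2032 falls between when raw-material inspection is signed off (Jan 1, 2032) and when blending begins (Feb 20, 2032).

Raw-material inspection is signed off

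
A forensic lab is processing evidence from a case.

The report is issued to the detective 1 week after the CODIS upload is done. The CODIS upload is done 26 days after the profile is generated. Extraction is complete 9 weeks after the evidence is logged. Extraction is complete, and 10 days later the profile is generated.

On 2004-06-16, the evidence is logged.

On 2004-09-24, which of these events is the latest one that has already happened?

The evidence is logged: Jun 16, 2004.
Extraction is complete: Jun 16, 2004 + 9 weeks = Aug 18, 2004.
The profile is generated: Aug 18, 2004 + 10 days = Aug 28, 2004.
The CODIS upload is done: Aug 28, 2004 + 26 days = Sep 23, 2004.
The report is issued to the detective: Sep 23, 2004 + 1 week = Sep 30, 2004.
Sep 24, 2004 falls between when the CODIS upload is done (Sep 23, 2004) and when the report is issued to the detective (Sep 30, 2004).

The CODIS upload is done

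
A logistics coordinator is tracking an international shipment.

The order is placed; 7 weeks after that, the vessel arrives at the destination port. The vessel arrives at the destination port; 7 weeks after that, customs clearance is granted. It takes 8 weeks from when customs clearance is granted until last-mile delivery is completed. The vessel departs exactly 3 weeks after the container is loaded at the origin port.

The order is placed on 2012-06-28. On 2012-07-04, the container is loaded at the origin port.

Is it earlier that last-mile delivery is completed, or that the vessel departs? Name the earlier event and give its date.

The vessel departs — 2012-07-25

The order is placed: Jun 28, 2012.
The vessel arrives at the destination port: Jun 28, 2012 + 7 weeks = Aug 16, 2012.
Customs clearance is granted: Aug 16, 2012 + 7 weeks = Oct 4, 2012.
Last-mile delivery is completed: Oct 4, 2012 + 8 weeks = Nov 29, 2012.
The container is loaded at the origin port: Jul 4, 2012.
The vessel departs: Jul 4, 2012 + 3 weeks = Jul 25, 2012.
Comparing: last-mile delivery is completed on Nov 29, 2012 vs the vessel departs on Jul 25, 2012. Earlier: the vessel departs.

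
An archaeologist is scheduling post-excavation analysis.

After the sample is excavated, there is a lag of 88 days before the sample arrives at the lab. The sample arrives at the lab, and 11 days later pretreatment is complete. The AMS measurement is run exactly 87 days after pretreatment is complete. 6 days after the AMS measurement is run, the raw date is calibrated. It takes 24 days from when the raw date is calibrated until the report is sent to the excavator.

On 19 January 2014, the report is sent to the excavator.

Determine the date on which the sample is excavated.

17 June 2013

The report is sent to the excavator: Jan 19, 2014.
The raw date is calibrated: Jan 19, 2014 − 24 days = Dec 26, 2013.
The AMS measurement is run: Dec 26, 2013 − 6 days = Dec 20, 2013.
Pretreatment is complete: Dec 20, 2013 − 87 days = Sep 24, 2013.
The sample arrives at the lab: Sep 24, 2013 − 11 days = Sep 13, 2013.
The sample is excavated: Sep 13, 2013 − 88 days = Jun 17, 2013.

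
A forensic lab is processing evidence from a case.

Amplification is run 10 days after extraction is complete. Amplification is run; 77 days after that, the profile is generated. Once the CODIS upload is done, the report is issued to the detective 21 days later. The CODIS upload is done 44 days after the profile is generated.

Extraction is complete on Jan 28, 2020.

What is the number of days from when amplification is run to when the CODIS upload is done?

121 days

Causal path: amplification is run → the profile is generated → the CODIS upload is done.
Total delay along the path: 77 + 44 = 121 days.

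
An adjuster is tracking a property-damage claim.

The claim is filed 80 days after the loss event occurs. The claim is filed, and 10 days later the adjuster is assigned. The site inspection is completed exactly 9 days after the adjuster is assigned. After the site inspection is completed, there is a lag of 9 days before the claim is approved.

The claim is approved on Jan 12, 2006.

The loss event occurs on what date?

Sep 26, 2005

The claim is approved: Jan 12, 2006.
The site inspection is completed: Jan 12, 2006 − 9 days = Jan 3, 2006.
The adjuster is assigned: Jan 3, 2006 − 9 days = Dec 25, 2005.
The claim is filed: Dec 25, 2005 − 10 days = Dec 15, 2005.
The loss event occurs: Dec 15, 2005 − 80 days = Sep 26, 2005.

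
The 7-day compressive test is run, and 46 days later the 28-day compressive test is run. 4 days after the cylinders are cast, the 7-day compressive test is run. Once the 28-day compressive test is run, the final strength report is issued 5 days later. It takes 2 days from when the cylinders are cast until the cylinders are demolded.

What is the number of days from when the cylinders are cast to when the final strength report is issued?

55 days

Causal path: the cylinders are cast → the 7-day compressive test is run → the 28-day compressive test is run → the final strength report is issued.
Total delay along the path: 4 + 46 + 5 = 55 days.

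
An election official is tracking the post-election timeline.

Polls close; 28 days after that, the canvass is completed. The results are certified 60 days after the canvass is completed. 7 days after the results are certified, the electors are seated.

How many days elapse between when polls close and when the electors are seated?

Causal path: polls close → the canvass is completed → the results are certified → the electors are seated.
Total delay along the path: 28 + 60 + 7 = 95 days.

95 days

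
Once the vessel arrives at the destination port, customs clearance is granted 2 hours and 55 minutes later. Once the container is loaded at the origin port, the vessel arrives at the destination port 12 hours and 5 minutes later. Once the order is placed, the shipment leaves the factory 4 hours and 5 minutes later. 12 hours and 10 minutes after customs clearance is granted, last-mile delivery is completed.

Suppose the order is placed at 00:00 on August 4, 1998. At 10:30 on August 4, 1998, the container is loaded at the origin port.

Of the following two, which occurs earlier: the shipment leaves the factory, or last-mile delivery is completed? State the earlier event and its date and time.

The order is placed: 00:00 Aug 4, 1998.
The shipment leaves the factory: 00:00 Aug 4, 1998 + 4h05m = 04:05 Aug 4, 1998.
The container is loaded at the origin port: 10:30 Aug 4, 1998.
The vessel arrives at the destination port: 10:30 Aug 4, 1998 + 12h05m = 22:35 Aug 4, 1998.
Customs clearance is granted: 22:35 Aug 4, 1998 + 2h55m = 01:30 Aug 5, 1998.
Last-mile delivery is completed: 01:30 Aug 5, 1998 + 12h10m = 13:40 Aug 5, 1998.
Comparing: the shipment leaves the factory at 04:05 Aug 4, 1998 vs last-mile delivery is completed at 13:40 Aug 5, 1998. Earlier: the shipment leaves the factory.

The shipment leaves the factory — 04:05 on August 4, 1998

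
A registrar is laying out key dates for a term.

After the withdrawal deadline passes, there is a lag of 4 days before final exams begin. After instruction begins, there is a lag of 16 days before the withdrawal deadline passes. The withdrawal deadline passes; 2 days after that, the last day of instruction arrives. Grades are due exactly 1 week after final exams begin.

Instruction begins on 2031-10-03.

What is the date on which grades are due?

2031-10-30

Instruction begins: Oct 3, 2031.
The withdrawal deadline passes: Oct 3, 2031 + 16 days = Oct 19, 2031.
Final exams begin: Oct 19, 2031 + 4 days = Oct 23, 2031.
Grades are due: Oct 23, 2031 + 1 week = Oct 30, 2031.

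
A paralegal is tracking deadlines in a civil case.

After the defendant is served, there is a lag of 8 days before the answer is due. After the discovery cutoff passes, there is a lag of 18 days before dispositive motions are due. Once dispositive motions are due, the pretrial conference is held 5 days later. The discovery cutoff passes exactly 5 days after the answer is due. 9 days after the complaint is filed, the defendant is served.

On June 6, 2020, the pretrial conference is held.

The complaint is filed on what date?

April 22, 2020

The pretrial conference is held: Jun 6, 2020.
Dispositive motions are due: Jun 6, 2020 − 5 days = Jun 1, 2020.
The discovery cutoff passes: Jun 1, 2020 − 18 days = May 14, 2020.
The answer is due: May 14, 2020 − 5 days = May 9, 2020.
The defendant is served: May 9, 2020 − 8 days = May 1, 2020.
The complaint is filed: May 1, 2020 − 9 days = Apr 22, 2020.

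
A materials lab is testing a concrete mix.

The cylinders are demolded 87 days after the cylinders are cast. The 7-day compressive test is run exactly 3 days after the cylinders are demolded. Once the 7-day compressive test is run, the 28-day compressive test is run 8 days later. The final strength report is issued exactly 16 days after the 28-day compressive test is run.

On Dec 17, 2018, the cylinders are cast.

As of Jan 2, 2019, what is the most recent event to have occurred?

The cylinders are cast

The cylinders are cast: Dec 17, 2018.
The cylinders are demolded: Dec 17, 2018 + 87 days = Mar 14, 2019.
The 7-day compressive test is run: Mar 14, 2019 + 3 days = Mar 17, 2019.
The 28-day compressive test is run: Mar 17, 2019 + 8 days = Mar 25, 2019.
The final strength report is issued: Mar 25, 2019 + 16 days = Apr 10, 2019.
Jan 2, 2019 falls between when the cylinders are cast (Dec 17, 2018) and when the cylinders are demolded (Mar 14, 2019).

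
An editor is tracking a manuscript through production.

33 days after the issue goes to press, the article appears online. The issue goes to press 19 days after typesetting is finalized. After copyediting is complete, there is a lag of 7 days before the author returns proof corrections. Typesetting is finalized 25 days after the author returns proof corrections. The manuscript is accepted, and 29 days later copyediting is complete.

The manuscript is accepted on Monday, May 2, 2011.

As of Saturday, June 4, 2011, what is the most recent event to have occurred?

Copyediting is complete

The manuscript is accepted: May 2, 2011.
Copyediting is complete: May 2, 2011 + 29 days = May 31, 2011.
The author returns proof corrections: May 31, 2011 + 7 days = Jun 7, 2011.
Typesetting is finalized: Jun 7, 2011 + 25 days = Jul 2, 2011.
The issue goes to press: Jul 2, 2011 + 19 days = Jul 21, 2011.
The article appears online: Jul 21, 2011 + 33 days = Aug 23, 2011.
Jun 4, 2011 falls between when copyediting is complete (May 31, 2011) and when the author returns proof corrections (Jun 7, 2011).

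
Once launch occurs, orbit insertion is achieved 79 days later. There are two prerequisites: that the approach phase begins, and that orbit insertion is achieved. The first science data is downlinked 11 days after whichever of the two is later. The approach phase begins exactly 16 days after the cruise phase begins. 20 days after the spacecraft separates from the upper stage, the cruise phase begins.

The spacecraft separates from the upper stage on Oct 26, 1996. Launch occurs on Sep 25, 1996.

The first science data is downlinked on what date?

The spacecraft separates from the upper stage: Oct 26, 1996.
The cruise phase begins: Oct 26, 1996 + 20 days = Nov 15, 1996.
The approach phase begins: Nov 15, 1996 + 16 days = Dec 1, 1996.
Launch occurs: Sep 25, 1996.
Orbit insertion is achieved: Sep 25, 1996 + 79 days = Dec 13, 1996.
Both prerequisites met — the approach phase begins (Dec 1, 1996), orbit insertion is achieved (Dec 13, 1996); the later is Dec 13, 1996.
The first science data is downlinked: Dec 13, 1996 + 11 days = Dec 24, 1996.

Dec 24, 1996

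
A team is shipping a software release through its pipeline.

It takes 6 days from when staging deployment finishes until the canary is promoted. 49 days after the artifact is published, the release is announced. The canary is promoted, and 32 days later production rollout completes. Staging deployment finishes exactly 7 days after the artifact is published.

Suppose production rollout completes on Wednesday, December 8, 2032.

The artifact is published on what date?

Sunday, October 24, 2032

Production rollout completes: Dec 8, 2032.
The canary is promoted: Dec 8, 2032 − 32 days = Nov 6, 2032.
Staging deployment finishes: Nov 6, 2032 − 6 days = Oct 31, 2032.
The artifact is published: Oct 31, 2032 − 7 days = Oct 24, 2032.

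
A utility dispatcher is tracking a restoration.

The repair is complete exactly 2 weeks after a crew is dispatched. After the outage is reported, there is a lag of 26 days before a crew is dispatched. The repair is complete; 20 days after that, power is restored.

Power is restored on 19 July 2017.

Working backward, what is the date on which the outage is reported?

Power is restored: Jul 19, 2017.
The repair is complete: Jul 19, 2017 − 20 days = Jun 29, 2017.
A crew is dispatched: Jun 29, 2017 − 2 weeks = Jun 15, 2017.
The outage is reported: Jun 15, 2017 − 26 days = May 20, 2017.

20 May 2017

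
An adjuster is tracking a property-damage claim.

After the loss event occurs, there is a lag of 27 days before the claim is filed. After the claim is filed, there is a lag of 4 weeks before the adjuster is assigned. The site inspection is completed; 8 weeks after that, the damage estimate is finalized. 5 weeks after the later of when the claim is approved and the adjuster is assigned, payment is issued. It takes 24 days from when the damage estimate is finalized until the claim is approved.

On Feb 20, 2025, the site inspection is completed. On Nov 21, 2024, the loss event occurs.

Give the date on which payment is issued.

The site inspection is completed: Feb 20, 2025.
The damage estimate is finalized: Feb 20, 2025 + 8 weeks = Apr 17, 2025.
The claim is approved: Apr 17, 2025 + 24 days = May 11, 2025.
The loss event occurs: Nov 21, 2024.
The claim is filed: Nov 21, 2024 + 27 days = Dec 18, 2024.
The adjuster is assigned: Dec 18, 2024 + 4 weeks = Jan 15, 2025.
Both prerequisites met — the claim is approved (May 11, 2025), the adjuster is assigned (Jan 15, 2025); the later is May 11, 2025.
Payment is issued: May 11, 2025 + 5 weeks = Jun 15, 2025.

Jun 15, 2025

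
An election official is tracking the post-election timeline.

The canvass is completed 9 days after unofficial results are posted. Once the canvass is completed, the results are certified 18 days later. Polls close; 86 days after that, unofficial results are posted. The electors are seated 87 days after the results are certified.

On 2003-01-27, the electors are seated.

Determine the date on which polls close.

The electors are seated: Jan 27, 2003.
The results are certified: Jan 27, 2003 − 87 days = Nov 1, 2002.
The canvass is completed: Nov 1, 2002 − 18 days = Oct 14, 2002.
Unofficial results are posted: Oct 14, 2002 − 9 days = Oct 5, 2002.
Polls close: Oct 5, 2002 − 86 days = Jul 11, 2002.

2002-07-11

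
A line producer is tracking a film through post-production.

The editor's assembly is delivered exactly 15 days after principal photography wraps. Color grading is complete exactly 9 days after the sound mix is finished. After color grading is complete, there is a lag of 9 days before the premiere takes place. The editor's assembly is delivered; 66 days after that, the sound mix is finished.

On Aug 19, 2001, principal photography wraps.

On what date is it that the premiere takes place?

Principal photography wraps: Aug 19, 2001.
The editor's assembly is delivered: Aug 19, 2001 + 15 days = Sep 3, 2001.
The sound mix is finished: Sep 3, 2001 + 66 days = Nov 8, 2001.
Color grading is complete: Nov 8, 2001 + 9 days = Nov 17, 2001.
The premiere takes place: Nov 17, 2001 + 9 days = Nov 26, 2001.

Nov 26, 2001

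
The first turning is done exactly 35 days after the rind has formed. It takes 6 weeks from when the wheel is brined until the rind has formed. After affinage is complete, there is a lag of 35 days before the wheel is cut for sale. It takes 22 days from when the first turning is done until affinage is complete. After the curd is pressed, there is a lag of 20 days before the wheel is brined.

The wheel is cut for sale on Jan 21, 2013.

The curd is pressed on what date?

Aug 20, 2012

The wheel is cut for sale: Jan 21, 2013.
Affinage is complete: Jan 21, 2013 − 35 days = Dec 17, 2012.
The first turning is done: Dec 17, 2012 − 22 days = Nov 25, 2012.
The rind has formed: Nov 25, 2012 − 35 days = Oct 21, 2012.
The wheel is brined: Oct 21, 2012 − 6 weeks = Sep 9, 2012.
The curd is pressed: Sep 9, 2012 − 20 days = Aug 20, 2012.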